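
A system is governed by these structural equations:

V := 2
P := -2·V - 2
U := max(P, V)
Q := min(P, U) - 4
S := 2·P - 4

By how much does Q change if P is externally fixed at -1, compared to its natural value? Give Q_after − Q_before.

Under do(P=-1), the mechanism P := -2·V - 2 is discarded; P is fixed at -1.
U = max(P, V)  [with P=-1, V=2]  = 2
Q = min(P, U) - 4  [with P=-1, U=2]  = -5
Without intervention: P = -2·V - 2  [with V=2]  = -6; U = max(P, V)  [with P=-6, V=2]  = 2; Q = min(P, U) - 4  [with P=-6, U=2]  = -10.
Change = -5 − (-10) = 5.

5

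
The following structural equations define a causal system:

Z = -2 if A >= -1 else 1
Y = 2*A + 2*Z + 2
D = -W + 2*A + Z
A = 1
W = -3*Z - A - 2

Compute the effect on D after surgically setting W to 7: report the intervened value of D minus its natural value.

The intervention breaks the incoming arrows to W: W = -3*Z - A - 2 no longer applies, and W = 7.
Z = -2 if A >= -1 else 1  [with A=1]  = -2
D = -W + 2*A + Z  [with W=7, A=1, Z=-2]  = -7
Without intervention: Z = -2 if A >= -1 else 1  [with A=1]  = -2; W = -3*Z - A - 2  [with Z=-2, A=1]  = 3; D = -W + 2*A + Z  [with W=3, A=1, Z=-2]  = -3.
Change = -7 − (-3) = -4.

-4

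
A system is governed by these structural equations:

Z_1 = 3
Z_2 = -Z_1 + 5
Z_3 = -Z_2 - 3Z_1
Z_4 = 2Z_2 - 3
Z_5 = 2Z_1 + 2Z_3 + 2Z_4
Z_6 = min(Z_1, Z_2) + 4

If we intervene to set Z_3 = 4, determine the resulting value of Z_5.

do(Z_3=4) replaces the equation Z_3 = -Z_2 - 3Z_1 with the constant Z_3 = 4.
Z_2 = -Z_1 + 5  [with Z_1=3]  = 2
Z_4 = 2Z_2 - 3  [with Z_2=2]  = 1
Z_5 = 2Z_1 + 2Z_3 + 2Z_4  [with Z_1=3, Z_3=4, Z_4=1]  = 16

16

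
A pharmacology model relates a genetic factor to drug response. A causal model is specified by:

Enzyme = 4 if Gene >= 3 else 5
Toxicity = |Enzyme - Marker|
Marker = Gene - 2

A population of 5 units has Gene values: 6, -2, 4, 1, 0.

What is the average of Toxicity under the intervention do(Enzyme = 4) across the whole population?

do(Enzyme=4) breaks Enzyme's dependence on Gene. With Enzyme=4 fixed, Toxicity across the units is 0, 8, 2, 5, 6, mean 4.2.

4.2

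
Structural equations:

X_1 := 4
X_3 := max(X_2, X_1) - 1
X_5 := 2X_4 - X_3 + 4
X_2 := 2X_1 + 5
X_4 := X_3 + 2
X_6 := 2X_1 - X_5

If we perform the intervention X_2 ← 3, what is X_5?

11

do(X_2=3) replaces the equation X_2 := 2X_1 + 5 with the constant X_2 = 3.
X_3 = max(X_2, X_1) - 1  [with X_2=3, X_1=4]  = 3
X_4 = X_3 + 2  [with X_3=3]  = 5
X_5 = 2X_4 - X_3 + 4  [with X_4=5, X_3=3]  = 11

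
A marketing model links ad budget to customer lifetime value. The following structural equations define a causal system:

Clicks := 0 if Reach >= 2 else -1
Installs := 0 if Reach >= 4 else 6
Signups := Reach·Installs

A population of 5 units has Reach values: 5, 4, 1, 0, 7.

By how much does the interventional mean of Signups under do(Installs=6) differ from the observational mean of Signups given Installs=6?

Every unit gets Installs=6 under the intervention. Signups values become 30, 24, 6, 0, 42; E[Signups|do(Installs=6)] = 20.4.
Observing Installs=6 restricts to units where Installs's equation naturally yields 6: Reach ∈ {1, 0}. In that subpopulation Signups = 6, 0, mean 3.
Difference = 20.4 − 3 = 17.4.

17.4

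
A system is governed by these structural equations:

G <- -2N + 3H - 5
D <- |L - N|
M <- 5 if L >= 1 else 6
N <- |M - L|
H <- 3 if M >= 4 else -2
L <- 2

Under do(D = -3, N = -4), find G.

12

The joint intervention fixes D = -3, N = -4, removing each variable's own equation.
M = 5 if L >= 1 else 6  [with L=2]  = 5
H = 3 if M >= 4 else -2  [with M=5]  = 3
G = -2N + 3H - 5  [with N=-4, H=3]  = 12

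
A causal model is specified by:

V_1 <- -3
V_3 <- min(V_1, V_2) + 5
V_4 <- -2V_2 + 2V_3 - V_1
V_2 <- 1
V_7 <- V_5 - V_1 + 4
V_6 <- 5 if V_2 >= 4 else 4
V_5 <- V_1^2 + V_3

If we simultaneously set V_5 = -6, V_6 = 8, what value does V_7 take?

1

Under do(V_5 = -6, V_6 = 8), each intervened variable's structural equation is replaced by its fixed value.
V_7 = V_5 - V_1 + 4  [with V_5=-6, V_1=-3]  = 1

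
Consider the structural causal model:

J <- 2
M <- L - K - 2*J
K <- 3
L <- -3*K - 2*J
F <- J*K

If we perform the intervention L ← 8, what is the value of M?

The intervention breaks the incoming arrows to L: L <- -3*K - 2*J no longer applies, and L = 8.
M = L - K - 2*J  [with L=8, K=3, J=2]  = 1

1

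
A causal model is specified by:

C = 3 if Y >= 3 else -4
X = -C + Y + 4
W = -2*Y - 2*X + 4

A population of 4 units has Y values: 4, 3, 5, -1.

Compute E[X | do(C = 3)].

Every unit gets C=3 under the intervention. X values become 5, 4, 6, 0; E[X|do(C=3)] = 3.75.

3.75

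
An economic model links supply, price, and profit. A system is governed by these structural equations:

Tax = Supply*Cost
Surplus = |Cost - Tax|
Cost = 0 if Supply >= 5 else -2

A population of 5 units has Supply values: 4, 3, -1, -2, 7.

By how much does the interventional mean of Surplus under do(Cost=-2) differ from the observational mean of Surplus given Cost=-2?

1.4

The intervention sets Cost=-2 in all 5 units regardless of Supply. Recomputing Surplus per unit gives 6, 4, 4, 6, 12; average 6.4.
Observing Cost=-2 restricts to units where Cost's equation naturally yields -2: Supply ∈ {4, 3, -1, -2}. In that subpopulation Surplus = 6, 4, 4, 6, mean 5.
Difference = 6.4 − 5 = 1.4.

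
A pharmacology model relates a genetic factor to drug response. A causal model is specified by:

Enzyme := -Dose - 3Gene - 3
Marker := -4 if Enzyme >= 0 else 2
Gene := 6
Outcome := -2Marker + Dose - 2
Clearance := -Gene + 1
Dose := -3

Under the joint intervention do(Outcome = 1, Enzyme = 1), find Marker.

Under do(Outcome = 1, Enzyme = 1), each intervened variable's structural equation is replaced by its fixed value.
Marker = -4 if Enzyme >= 0 else 2  [with Enzyme=1]  = -4

-4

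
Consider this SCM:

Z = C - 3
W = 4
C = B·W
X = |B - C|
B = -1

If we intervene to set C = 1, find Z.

The intervention breaks the incoming arrows to C: C = B·W no longer applies, and C = 1.
Z = C - 3  [with C=1]  = -2

-2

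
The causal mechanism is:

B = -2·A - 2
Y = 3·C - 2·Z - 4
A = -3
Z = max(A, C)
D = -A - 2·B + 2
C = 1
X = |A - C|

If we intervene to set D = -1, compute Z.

The intervention breaks the incoming arrows to D: D = -A - 2·B + 2 no longer applies, and D = -1.
Z is not downstream of the intervention, so its value is determined by the original equations.
Z = max(A, C)  [with A=-3, C=1]  = 1

1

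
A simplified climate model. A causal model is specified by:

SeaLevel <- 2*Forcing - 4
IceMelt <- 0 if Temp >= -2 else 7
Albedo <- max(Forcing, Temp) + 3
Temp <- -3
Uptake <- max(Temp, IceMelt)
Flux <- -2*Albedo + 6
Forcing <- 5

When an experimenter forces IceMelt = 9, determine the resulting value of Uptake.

The intervention breaks the incoming arrows to IceMelt: IceMelt <- 0 if Temp >= -2 else 7 no longer applies, and IceMelt = 9.
Uptake = max(Temp, IceMelt)  [with Temp=-3, IceMelt=9]  = 9

9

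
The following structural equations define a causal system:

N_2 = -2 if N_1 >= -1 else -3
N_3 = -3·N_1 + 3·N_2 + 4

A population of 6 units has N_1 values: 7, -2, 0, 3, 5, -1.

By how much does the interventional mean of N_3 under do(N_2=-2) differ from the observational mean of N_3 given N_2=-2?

2.4

Every unit gets N_2=-2 under the intervention. N_3 values become -23, 4, -2, -11, -17, 1; E[N_3|do(N_2=-2)] = -8.
Conditioning on N_2=-2 selects the 5 unit(s) with N_1 ∈ {7, 0, 3, 5, -1}. Their N_3 values: -23, -2, -11, -17, 1. Mean = -10.4.
Difference = -8 − (-10.4) = 2.4.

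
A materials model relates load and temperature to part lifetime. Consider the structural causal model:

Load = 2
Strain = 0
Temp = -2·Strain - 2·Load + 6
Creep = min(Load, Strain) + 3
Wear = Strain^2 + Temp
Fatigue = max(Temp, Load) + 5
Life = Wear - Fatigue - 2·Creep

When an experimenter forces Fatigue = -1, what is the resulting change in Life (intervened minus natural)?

Intervening sets Fatigue = -1 and removes its equation (Fatigue = max(Temp, Load) + 5).
Temp = -2·Strain - 2·Load + 6  [with Strain=0, Load=2]  = 2
Creep = min(Load, Strain) + 3  [with Load=2, Strain=0]  = 3
Wear = Strain^2 + Temp  [with Strain=0, Temp=2]  = 2
Life = Wear - Fatigue - 2·Creep  [with Wear=2, Fatigue=-1, Creep=3]  = -3
Without intervention: Temp = -2·Strain - 2·Load + 6  [with Strain=0, Load=2]  = 2; Creep = min(Load, Strain) + 3  [with Load=2, Strain=0]  = 3; Wear = Strain^2 + Temp  [with Strain=0, Temp=2]  = 2; Fatigue = max(Temp, Load) + 5  [with Temp=2, Load=2]  = 7; Life = Wear - Fatigue - 2·Creep  [with Wear=2, Fatigue=7, Creep=3]  = -11.
Change = -3 − (-11) = 8.

8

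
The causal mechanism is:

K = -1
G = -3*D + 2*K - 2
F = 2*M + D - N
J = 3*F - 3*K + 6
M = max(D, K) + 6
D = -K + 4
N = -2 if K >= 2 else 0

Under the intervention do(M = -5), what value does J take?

-6

Under do(M=-5), the mechanism M = max(D, K) + 6 is discarded; M is fixed at -5.
D = -K + 4  [with K=-1]  = 5
N = -2 if K >= 2 else 0  [with K=-1]  = 0
F = 2*M + D - N  [with M=-5, D=5, N=0]  = -5
J = 3*F - 3*K + 6  [with F=-5, K=-1]  = -6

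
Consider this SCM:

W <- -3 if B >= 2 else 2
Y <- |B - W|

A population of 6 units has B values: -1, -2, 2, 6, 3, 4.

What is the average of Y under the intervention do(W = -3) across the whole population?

Under do(W=-3), W's equation is replaced by W=-3 for every unit. Per-unit Y: 2, 1, 5, 9, 6, 7. Mean = 5.

5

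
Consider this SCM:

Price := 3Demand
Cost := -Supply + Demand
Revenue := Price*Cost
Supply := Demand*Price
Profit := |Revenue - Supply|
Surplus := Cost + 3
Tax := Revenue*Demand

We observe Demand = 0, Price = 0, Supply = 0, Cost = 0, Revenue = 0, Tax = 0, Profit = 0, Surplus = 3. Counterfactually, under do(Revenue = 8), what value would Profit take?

Under do(Revenue=8), the mechanism Revenue := Price*Cost is discarded; Revenue is fixed at 8.
Price = 3Demand  [with Demand=0]  = 0
Supply = Demand*Price  [with Demand=0, Price=0]  = 0
Profit = |Revenue - Supply|  [with Revenue=8, Supply=0]  = 8

8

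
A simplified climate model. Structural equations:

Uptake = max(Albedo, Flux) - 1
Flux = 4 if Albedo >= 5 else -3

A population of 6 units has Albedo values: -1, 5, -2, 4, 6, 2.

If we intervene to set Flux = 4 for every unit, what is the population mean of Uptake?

do(Flux=4) breaks Flux's dependence on Albedo. With Flux=4 fixed, Uptake across the units is 3, 4, 3, 3, 5, 3, mean 3.5.

3.5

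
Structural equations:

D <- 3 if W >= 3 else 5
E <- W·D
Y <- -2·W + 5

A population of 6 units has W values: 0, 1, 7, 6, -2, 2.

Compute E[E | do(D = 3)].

7

The intervention sets D=3 in all 6 units regardless of W. Recomputing E per unit gives 0, 3, 21, 18, -6, 6; average 7.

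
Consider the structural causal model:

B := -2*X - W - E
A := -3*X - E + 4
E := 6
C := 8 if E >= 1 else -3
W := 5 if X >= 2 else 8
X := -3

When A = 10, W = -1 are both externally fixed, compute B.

Setting A = 10, W = -1 by intervention discards those variables' equations.
B = -2*X - W - E  [with X=-3, W=-1, E=6]  = 1

1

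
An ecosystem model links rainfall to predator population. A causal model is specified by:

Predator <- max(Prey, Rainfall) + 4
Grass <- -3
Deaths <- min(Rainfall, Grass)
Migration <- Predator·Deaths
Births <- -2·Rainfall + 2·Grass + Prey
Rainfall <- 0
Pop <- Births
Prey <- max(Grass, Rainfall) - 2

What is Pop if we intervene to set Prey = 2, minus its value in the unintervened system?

The intervention breaks the incoming arrows to Prey: Prey <- max(Grass, Rainfall) - 2 no longer applies, and Prey = 2.
Births = -2·Rainfall + 2·Grass + Prey  [with Rainfall=0, Grass=-3, Prey=2]  = -4
Pop = Births  [with Births=-4]  = -4
Without intervention: Prey = max(Grass, Rainfall) - 2  [with Grass=-3, Rainfall=0]  = -2; Births = -2·Rainfall + 2·Grass + Prey  [with Rainfall=0, Grass=-3, Prey=-2]  = -8; Pop = Births  [with Births=-8]  = -8.
Change = -4 − (-8) = 4.

4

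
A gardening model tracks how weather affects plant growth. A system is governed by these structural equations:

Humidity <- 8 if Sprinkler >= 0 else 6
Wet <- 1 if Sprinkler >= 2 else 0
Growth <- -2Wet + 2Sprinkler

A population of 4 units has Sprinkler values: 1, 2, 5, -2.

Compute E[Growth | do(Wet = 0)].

do(Wet=0) breaks Wet's dependence on Sprinkler. With Wet=0 fixed, Growth across the units is 2, 4, 10, -4, mean 3.

3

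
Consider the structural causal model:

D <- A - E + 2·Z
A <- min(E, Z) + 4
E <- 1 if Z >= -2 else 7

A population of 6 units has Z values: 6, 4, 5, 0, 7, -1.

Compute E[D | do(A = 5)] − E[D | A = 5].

-4

The intervention sets A=5 in all 6 units regardless of Z. Recomputing D per unit gives 16, 12, 14, 4, 18, 2; average 11.
Observing A=5 restricts to units where A's equation naturally yields 5: Z ∈ {6, 4, 5, 7}. In that subpopulation D = 16, 12, 14, 18, mean 15.
Difference = 11 − 15 = -4.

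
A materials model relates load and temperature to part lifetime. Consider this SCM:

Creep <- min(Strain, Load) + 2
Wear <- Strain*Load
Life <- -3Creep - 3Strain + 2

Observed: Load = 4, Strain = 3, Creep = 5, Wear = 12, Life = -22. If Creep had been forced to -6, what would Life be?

do(Creep=-6) replaces the equation Creep <- min(Strain, Load) + 2 with the constant Creep = -6.
Life = -3Creep - 3Strain + 2  [with Creep=-6, Strain=3]  = 11

11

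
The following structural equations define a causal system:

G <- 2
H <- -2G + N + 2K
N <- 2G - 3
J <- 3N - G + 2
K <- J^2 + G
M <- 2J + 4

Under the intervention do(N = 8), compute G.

Under do(N=8), the mechanism N <- 2G - 3 is discarded; N is fixed at 8.
G is not downstream of the intervention, so its value is determined by the original equations.

2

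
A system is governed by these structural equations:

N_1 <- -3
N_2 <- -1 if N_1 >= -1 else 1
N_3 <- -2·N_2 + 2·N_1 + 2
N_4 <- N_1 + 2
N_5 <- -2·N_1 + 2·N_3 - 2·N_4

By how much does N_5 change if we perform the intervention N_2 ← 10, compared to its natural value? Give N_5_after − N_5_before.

do(N_2=10) replaces the equation N_2 <- -1 if N_1 >= -1 else 1 with the constant N_2 = 10.
N_3 = -2·N_2 + 2·N_1 + 2  [with N_2=10, N_1=-3]  = -24
N_4 = N_1 + 2  [with N_1=-3]  = -1
N_5 = -2·N_1 + 2·N_3 - 2·N_4  [with N_1=-3, N_3=-24, N_4=-1]  = -40
Without intervention: N_2 = -1 if N_1 >= -1 else 1  [with N_1=-3]  = 1; N_3 = -2·N_2 + 2·N_1 + 2  [with N_2=1, N_1=-3]  = -6; N_4 = N_1 + 2  [with N_1=-3]  = -1; N_5 = -2·N_1 + 2·N_3 - 2·N_4  [with N_1=-3, N_3=-6, N_4=-1]  = -4.
Change = -40 − (-4) = -36.

-36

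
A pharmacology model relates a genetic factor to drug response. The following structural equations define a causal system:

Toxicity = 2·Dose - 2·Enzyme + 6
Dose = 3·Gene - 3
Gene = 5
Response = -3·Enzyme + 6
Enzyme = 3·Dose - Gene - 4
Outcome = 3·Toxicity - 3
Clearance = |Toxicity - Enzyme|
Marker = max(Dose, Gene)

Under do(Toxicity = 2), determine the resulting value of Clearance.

Intervening sets Toxicity = 2 and removes its equation (Toxicity = 2·Dose - 2·Enzyme + 6).
Dose = 3·Gene - 3  [with Gene=5]  = 12
Enzyme = 3·Dose - Gene - 4  [with Dose=12, Gene=5]  = 27
Clearance = |Toxicity - Enzyme|  [with Toxicity=2, Enzyme=27]  = 25

25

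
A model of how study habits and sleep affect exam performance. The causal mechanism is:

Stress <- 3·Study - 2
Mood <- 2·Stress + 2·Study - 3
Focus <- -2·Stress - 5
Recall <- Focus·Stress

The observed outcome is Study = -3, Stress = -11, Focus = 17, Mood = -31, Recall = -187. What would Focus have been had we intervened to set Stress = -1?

-3

The intervention breaks the incoming arrows to Stress: Stress <- 3·Study - 2 no longer applies, and Stress = -1.
Focus = -2·Stress - 5  [with Stress=-1]  = -3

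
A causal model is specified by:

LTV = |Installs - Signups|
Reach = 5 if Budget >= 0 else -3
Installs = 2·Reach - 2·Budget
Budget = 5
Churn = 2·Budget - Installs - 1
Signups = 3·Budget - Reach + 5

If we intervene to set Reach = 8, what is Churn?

3

do(Reach=8) replaces the equation Reach = 5 if Budget >= 0 else -3 with the constant Reach = 8.
Installs = 2·Reach - 2·Budget  [with Reach=8, Budget=5]  = 6
Churn = 2·Budget - Installs - 1  [with Budget=5, Installs=6]  = 3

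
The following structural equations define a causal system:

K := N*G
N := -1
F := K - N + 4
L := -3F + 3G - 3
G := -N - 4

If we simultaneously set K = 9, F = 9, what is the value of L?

Setting K = 9, F = 9 by intervention discards those variables' equations.
G = -N - 4  [with N=-1]  = -3
L = -3F + 3G - 3  [with F=9, G=-3]  = -39

-39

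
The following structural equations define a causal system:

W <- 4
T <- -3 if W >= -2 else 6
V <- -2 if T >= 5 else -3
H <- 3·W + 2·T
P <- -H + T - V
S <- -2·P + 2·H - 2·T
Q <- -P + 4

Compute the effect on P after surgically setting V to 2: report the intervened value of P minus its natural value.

-5

do(V=2) replaces the equation V <- -2 if T >= 5 else -3 with the constant V = 2.
T = -3 if W >= -2 else 6  [with W=4]  = -3
H = 3·W + 2·T  [with W=4, T=-3]  = 6
P = -H + T - V  [with H=6, T=-3, V=2]  = -11
Without intervention: T = -3 if W >= -2 else 6  [with W=4]  = -3; V = -2 if T >= 5 else -3  [with T=-3]  = -3; H = 3·W + 2·T  [with W=4, T=-3]  = 6; P = -H + T - V  [with H=6, T=-3, V=-3]  = -6.
Change = -11 − (-6) = -5.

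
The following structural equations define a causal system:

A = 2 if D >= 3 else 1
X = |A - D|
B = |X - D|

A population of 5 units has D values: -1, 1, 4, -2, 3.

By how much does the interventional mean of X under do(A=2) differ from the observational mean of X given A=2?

do(A=2) breaks A's dependence on D. With A=2 fixed, X across the units is 3, 1, 2, 4, 1, mean 2.2.
Conditioning on A=2 selects the 2 unit(s) with D ∈ {4, 3}. Their X values: 2, 1. Mean = 1.5.
Difference = 2.2 − 1.5 = 0.7.

0.7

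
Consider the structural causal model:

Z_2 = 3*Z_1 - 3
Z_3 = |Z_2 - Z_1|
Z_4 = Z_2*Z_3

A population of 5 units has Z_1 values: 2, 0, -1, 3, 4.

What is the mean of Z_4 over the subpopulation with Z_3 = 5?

E[Z_4|Z_3=5] averages over only the 2 units with Z_3=5 (Z_1 = -1, 4): Z_4 = -30, 45, mean 7.5.

7.5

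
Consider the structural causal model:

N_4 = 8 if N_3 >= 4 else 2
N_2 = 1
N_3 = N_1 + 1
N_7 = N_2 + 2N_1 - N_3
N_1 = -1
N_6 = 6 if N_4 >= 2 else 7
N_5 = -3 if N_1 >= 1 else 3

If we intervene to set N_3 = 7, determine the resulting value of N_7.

The intervention breaks the incoming arrows to N_3: N_3 = N_1 + 1 no longer applies, and N_3 = 7.
N_7 = N_2 + 2N_1 - N_3  [with N_2=1, N_1=-1, N_3=7]  = -8

-8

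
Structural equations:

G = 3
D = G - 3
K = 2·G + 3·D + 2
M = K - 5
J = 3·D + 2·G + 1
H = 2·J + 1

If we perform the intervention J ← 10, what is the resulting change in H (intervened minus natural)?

6

The intervention breaks the incoming arrows to J: J = 3·D + 2·G + 1 no longer applies, and J = 10.
H = 2·J + 1  [with J=10]  = 21
Without intervention: D = G - 3  [with G=3]  = 0; J = 3·D + 2·G + 1  [with D=0, G=3]  = 7; H = 2·J + 1  [with J=7]  = 15.
Change = 21 − 15 = 6.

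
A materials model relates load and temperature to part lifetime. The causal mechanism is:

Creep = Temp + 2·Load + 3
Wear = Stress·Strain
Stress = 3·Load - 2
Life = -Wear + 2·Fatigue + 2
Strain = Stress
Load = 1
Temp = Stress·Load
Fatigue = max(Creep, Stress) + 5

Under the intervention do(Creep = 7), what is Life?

do(Creep=7) replaces the equation Creep = Temp + 2·Load + 3 with the constant Creep = 7.
Stress = 3·Load - 2  [with Load=1]  = 1
Strain = Stress  [with Stress=1]  = 1
Wear = Stress·Strain  [with Stress=1, Strain=1]  = 1
Fatigue = max(Creep, Stress) + 5  [with Creep=7, Stress=1]  = 12
Life = -Wear + 2·Fatigue + 2  [with Wear=1, Fatigue=12]  = 25

25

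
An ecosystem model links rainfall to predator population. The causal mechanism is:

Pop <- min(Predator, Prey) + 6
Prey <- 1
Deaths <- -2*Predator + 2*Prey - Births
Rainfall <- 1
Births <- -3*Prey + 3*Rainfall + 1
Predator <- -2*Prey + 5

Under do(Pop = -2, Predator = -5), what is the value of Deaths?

11

Under do(Pop = -2, Predator = -5), each intervened variable's structural equation is replaced by its fixed value.
Births = -3*Prey + 3*Rainfall + 1  [with Prey=1, Rainfall=1]  = 1
Deaths = -2*Predator + 2*Prey - Births  [with Predator=-5, Prey=1, Births=1]  = 11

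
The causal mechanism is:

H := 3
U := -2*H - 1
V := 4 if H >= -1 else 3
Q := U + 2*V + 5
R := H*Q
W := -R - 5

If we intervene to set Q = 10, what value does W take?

-35

Under do(Q=10), the mechanism Q := U + 2*V + 5 is discarded; Q is fixed at 10.
R = H*Q  [with H=3, Q=10]  = 30
W = -R - 5  [with R=30]  = -35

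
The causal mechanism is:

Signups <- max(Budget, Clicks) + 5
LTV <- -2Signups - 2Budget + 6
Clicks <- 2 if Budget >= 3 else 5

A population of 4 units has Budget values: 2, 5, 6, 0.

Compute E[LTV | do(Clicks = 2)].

Every unit gets Clicks=2 under the intervention. LTV values become -12, -24, -28, -8; E[LTV|do(Clicks=2)] = -18.

-18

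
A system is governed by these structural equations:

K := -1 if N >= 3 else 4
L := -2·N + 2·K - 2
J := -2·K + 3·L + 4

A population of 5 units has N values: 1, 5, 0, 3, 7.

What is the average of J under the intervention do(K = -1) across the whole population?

Every unit gets K=-1 under the intervention. J values become -12, -36, -6, -24, -48; E[J|do(K=-1)] = -25.2.

-25.2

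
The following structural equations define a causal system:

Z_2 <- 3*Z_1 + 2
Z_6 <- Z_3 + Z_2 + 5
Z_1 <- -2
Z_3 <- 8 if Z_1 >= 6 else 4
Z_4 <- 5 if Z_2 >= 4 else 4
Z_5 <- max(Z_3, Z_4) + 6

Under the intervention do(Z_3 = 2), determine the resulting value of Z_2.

Under do(Z_3=2), the mechanism Z_3 <- 8 if Z_1 >= 6 else 4 is discarded; Z_3 is fixed at 2.
Since Z_2 is not a descendant of the intervened variable, it is unaffected.
Z_2 = 3*Z_1 + 2  [with Z_1=-2]  = -4

-4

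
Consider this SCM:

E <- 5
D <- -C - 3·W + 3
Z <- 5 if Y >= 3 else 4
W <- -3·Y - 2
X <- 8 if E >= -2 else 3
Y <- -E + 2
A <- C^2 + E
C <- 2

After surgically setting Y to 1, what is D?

The intervention breaks the incoming arrows to Y: Y <- -E + 2 no longer applies, and Y = 1.
W = -3·Y - 2  [with Y=1]  = -5
D = -C - 3·W + 3  [with C=2, W=-5]  = 16

16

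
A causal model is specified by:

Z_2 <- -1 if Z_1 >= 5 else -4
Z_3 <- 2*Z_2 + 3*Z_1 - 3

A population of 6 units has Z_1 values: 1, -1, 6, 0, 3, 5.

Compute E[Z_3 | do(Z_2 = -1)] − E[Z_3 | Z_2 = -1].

Every unit gets Z_2=-1 under the intervention. Z_3 values become -2, -8, 13, -5, 4, 10; E[Z_3|do(Z_2=-1)] = 2.
E[Z_3|Z_2=-1] averages over only the 2 units with Z_2=-1 (Z_1 = 6, 5): Z_3 = 13, 10, mean 11.5.
Difference = 2 − 11.5 = -9.5.

-9.5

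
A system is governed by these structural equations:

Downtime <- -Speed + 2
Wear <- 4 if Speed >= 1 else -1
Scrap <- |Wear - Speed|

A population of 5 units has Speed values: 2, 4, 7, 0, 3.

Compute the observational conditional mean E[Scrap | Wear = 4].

1.5

Conditioning on Wear=4 selects the 4 unit(s) with Speed ∈ {2, 4, 7, 3}. Their Scrap values: 2, 0, 3, 1. Mean = 1.5.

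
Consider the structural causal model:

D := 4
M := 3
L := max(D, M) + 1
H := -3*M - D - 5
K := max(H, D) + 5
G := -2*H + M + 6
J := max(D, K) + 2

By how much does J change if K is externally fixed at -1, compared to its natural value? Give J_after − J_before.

Under do(K=-1), the mechanism K := max(H, D) + 5 is discarded; K is fixed at -1.
J = max(D, K) + 2  [with D=4, K=-1]  = 6
Without intervention: H = -3*M - D - 5  [with M=3, D=4]  = -18; K = max(H, D) + 5  [with H=-18, D=4]  = 9; J = max(D, K) + 2  [with D=4, K=9]  = 11.
Change = 6 − 11 = -5.

-5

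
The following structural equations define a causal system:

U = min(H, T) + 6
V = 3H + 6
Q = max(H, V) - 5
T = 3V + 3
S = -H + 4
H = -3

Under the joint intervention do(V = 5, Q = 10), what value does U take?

3

Setting V = 5, Q = 10 by intervention discards those variables' equations.
T = 3V + 3  [with V=5]  = 18
U = min(H, T) + 6  [with H=-3, T=18]  = 3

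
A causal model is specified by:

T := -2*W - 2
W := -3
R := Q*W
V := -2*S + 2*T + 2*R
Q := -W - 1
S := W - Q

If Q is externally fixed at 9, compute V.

Under do(Q=9), the mechanism Q := -W - 1 is discarded; Q is fixed at 9.
T = -2*W - 2  [with W=-3]  = 4
S = W - Q  [with W=-3, Q=9]  = -12
R = Q*W  [with Q=9, W=-3]  = -27
V = -2*S + 2*T + 2*R  [with S=-12, T=4, R=-27]  = -22

-22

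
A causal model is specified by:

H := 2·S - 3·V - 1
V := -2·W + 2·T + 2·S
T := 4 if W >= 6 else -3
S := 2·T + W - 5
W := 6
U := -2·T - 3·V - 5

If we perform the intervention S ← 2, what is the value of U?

-13

The intervention breaks the incoming arrows to S: S := 2·T + W - 5 no longer applies, and S = 2.
T = 4 if W >= 6 else -3  [with W=6]  = 4
V = -2·W + 2·T + 2·S  [with W=6, T=4, S=2]  = 0
U = -2·T - 3·V - 5  [with T=4, V=0]  = -13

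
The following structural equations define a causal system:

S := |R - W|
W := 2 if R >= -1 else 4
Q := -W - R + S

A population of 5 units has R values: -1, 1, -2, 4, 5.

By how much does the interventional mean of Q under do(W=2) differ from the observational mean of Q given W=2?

do(W=2) breaks W's dependence on R. With W=2 fixed, Q across the units is 2, -2, 4, -4, -4, mean -0.8.
Conditioning on W=2 selects the 4 unit(s) with R ∈ {-1, 1, 4, 5}. Their Q values: 2, -2, -4, -4. Mean = -2.
Difference = -0.8 − (-2) = 1.2.

1.2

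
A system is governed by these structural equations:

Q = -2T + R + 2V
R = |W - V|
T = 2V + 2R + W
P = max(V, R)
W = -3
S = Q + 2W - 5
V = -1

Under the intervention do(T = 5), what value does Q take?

The intervention breaks the incoming arrows to T: T = 2V + 2R + W no longer applies, and T = 5.
R = |W - V|  [with W=-3, V=-1]  = 2
Q = -2T + R + 2V  [with T=5, R=2, V=-1]  = -10

-10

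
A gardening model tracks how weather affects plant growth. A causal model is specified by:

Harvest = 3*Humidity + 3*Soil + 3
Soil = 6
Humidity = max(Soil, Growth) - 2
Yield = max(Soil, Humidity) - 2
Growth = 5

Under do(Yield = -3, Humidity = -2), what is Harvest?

The joint intervention fixes Yield = -3, Humidity = -2, removing each variable's own equation.
Harvest = 3*Humidity + 3*Soil + 3  [with Humidity=-2, Soil=6]  = 15

15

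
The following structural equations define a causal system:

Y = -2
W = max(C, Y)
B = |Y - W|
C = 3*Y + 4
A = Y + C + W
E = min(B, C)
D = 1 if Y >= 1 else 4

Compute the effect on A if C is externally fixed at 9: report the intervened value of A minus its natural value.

Under do(C=9), the mechanism C = 3*Y + 4 is discarded; C is fixed at 9.
W = max(C, Y)  [with C=9, Y=-2]  = 9
A = Y + C + W  [with Y=-2, C=9, W=9]  = 16
Without intervention: C = 3*Y + 4  [with Y=-2]  = -2; W = max(C, Y)  [with C=-2, Y=-2]  = -2; A = Y + C + W  [with Y=-2, C=-2, W=-2]  = -6.
Change = 16 − (-6) = 22.

22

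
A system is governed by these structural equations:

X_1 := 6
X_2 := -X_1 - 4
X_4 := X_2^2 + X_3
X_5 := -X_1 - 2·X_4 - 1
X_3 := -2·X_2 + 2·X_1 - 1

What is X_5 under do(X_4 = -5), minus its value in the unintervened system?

Intervening sets X_4 = -5 and removes its equation (X_4 := X_2^2 + X_3).
X_5 = -X_1 - 2·X_4 - 1  [with X_1=6, X_4=-5]  = 3
Without intervention: X_2 = -X_1 - 4  [with X_1=6]  = -10; X_3 = -2·X_2 + 2·X_1 - 1  [with X_2=-10, X_1=6]  = 31; X_4 = X_2^2 + X_3  [with X_2=-10, X_3=31]  = 131; X_5 = -X_1 - 2·X_4 - 1  [with X_1=6, X_4=131]  = -269.
Change = 3 − (-269) = 272.

272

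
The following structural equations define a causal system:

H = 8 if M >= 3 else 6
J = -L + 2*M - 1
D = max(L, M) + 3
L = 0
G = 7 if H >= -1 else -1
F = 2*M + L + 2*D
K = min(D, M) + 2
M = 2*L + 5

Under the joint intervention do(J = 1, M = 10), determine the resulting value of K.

12

Setting J = 1, M = 10 by intervention discards those variables' equations.
D = max(L, M) + 3  [with L=0, M=10]  = 13
K = min(D, M) + 2  [with D=13, M=10]  = 12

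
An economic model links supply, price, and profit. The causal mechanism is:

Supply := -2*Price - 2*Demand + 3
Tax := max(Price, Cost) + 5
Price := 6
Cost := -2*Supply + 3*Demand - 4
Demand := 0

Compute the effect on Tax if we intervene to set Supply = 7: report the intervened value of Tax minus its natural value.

-8

do(Supply=7) replaces the equation Supply := -2*Price - 2*Demand + 3 with the constant Supply = 7.
Cost = -2*Supply + 3*Demand - 4  [with Supply=7, Demand=0]  = -18
Tax = max(Price, Cost) + 5  [with Price=6, Cost=-18]  = 11
Without intervention: Supply = -2*Price - 2*Demand + 3  [with Price=6, Demand=0]  = -9; Cost = -2*Supply + 3*Demand - 4  [with Supply=-9, Demand=0]  = 14; Tax = max(Price, Cost) + 5  [with Price=6, Cost=14]  = 19.
Change = 11 − 19 = -8.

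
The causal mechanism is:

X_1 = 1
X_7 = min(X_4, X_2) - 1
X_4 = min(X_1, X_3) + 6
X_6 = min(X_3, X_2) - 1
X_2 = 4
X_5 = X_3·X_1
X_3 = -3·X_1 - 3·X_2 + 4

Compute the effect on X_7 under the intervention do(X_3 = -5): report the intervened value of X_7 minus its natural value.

6

The intervention breaks the incoming arrows to X_3: X_3 = -3·X_1 - 3·X_2 + 4 no longer applies, and X_3 = -5.
X_4 = min(X_1, X_3) + 6  [with X_1=1, X_3=-5]  = 1
X_7 = min(X_4, X_2) - 1  [with X_4=1, X_2=4]  = 0
Without intervention: X_3 = -3·X_1 - 3·X_2 + 4  [with X_1=1, X_2=4]  = -11; X_4 = min(X_1, X_3) + 6  [with X_1=1, X_3=-11]  = -5; X_7 = min(X_4, X_2) - 1  [with X_4=-5, X_2=4]  = -6.
Change = 0 − (-6) = 6.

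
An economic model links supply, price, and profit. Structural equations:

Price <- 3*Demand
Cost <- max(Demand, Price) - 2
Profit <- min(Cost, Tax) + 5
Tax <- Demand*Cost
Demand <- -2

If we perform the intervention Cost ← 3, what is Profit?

do(Cost=3) replaces the equation Cost <- max(Demand, Price) - 2 with the constant Cost = 3.
Tax = Demand*Cost  [with Demand=-2, Cost=3]  = -6
Profit = min(Cost, Tax) + 5  [with Cost=3, Tax=-6]  = -1

-1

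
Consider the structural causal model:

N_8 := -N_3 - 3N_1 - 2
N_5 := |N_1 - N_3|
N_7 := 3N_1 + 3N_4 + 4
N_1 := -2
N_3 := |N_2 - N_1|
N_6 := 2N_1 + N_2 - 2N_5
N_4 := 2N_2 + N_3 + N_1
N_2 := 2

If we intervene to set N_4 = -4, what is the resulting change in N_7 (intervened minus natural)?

-30

The intervention breaks the incoming arrows to N_4: N_4 := 2N_2 + N_3 + N_1 no longer applies, and N_4 = -4.
N_7 = 3N_1 + 3N_4 + 4  [with N_1=-2, N_4=-4]  = -14
Without intervention: N_3 = |N_2 - N_1|  [with N_2=2, N_1=-2]  = 4; N_4 = 2N_2 + N_3 + N_1  [with N_2=2, N_3=4, N_1=-2]  = 6; N_7 = 3N_1 + 3N_4 + 4  [with N_1=-2, N_4=6]  = 16.
Change = -14 − 16 = -30.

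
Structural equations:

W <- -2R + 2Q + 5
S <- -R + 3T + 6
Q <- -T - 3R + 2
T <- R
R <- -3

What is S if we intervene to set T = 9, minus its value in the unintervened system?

36

Under do(T=9), the mechanism T <- R is discarded; T is fixed at 9.
S = -R + 3T + 6  [with R=-3, T=9]  = 36
Without intervention: T = R  [with R=-3]  = -3; S = -R + 3T + 6  [with R=-3, T=-3]  = 0.
Change = 36 − 0 = 36.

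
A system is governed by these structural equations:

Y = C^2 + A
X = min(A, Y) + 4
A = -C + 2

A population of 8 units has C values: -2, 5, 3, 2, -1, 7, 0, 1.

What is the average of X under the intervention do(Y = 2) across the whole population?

3.75

do(Y=2) breaks Y's dependence on C. With Y=2 fixed, X across the units is 6, 1, 3, 4, 6, -1, 6, 5, mean 3.75.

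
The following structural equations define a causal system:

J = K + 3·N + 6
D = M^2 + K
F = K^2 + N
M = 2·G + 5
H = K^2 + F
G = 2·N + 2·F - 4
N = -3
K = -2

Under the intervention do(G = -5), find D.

23

do(G=-5) replaces the equation G = 2·N + 2·F - 4 with the constant G = -5.
M = 2·G + 5  [with G=-5]  = -5
D = M^2 + K  [with M=-5, K=-2]  = 23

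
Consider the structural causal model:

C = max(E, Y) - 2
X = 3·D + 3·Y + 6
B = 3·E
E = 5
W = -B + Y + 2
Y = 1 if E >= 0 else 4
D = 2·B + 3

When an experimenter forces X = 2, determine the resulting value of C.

3

do(X=2) replaces the equation X = 3·D + 3·Y + 6 with the constant X = 2.
Since C is not a descendant of the intervened variable, it is unaffected.
Y = 1 if E >= 0 else 4  [with E=5]  = 1
C = max(E, Y) - 2  [with E=5, Y=1]  = 3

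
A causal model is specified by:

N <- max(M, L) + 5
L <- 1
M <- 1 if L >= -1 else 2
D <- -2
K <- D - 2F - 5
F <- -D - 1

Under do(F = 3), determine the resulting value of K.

Under do(F=3), the mechanism F <- -D - 1 is discarded; F is fixed at 3.
K = D - 2F - 5  [with D=-2, F=3]  = -13

-13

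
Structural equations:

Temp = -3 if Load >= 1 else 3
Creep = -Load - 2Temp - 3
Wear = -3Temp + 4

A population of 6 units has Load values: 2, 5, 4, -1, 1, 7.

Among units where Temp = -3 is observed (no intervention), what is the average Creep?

-0.8

Conditioning on Temp=-3 selects the 5 unit(s) with Load ∈ {2, 5, 4, 1, 7}. Their Creep values: 1, -2, -1, 2, -4. Mean = -0.8.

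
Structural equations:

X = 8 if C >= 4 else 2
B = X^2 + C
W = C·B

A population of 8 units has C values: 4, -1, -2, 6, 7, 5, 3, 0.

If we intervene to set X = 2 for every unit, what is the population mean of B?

The intervention sets X=2 in all 8 units regardless of C. Recomputing B per unit gives 8, 3, 2, 10, 11, 9, 7, 4; average 6.75.

6.75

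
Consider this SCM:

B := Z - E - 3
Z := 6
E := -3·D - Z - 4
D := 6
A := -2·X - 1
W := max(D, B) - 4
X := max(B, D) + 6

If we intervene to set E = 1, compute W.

do(E=1) replaces the equation E := -3·D - Z - 4 with the constant E = 1.
B = Z - E - 3  [with Z=6, E=1]  = 2
W = max(D, B) - 4  [with D=6, B=2]  = 2

2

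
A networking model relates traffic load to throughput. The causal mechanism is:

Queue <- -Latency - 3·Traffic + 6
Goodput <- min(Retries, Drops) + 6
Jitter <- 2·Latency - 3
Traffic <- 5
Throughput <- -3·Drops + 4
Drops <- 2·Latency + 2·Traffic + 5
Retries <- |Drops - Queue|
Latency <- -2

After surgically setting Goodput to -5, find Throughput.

-29

Intervening sets Goodput = -5 and removes its equation (Goodput <- min(Retries, Drops) + 6).
Since Throughput is not a descendant of the intervened variable, it is unaffected.
Drops = 2·Latency + 2·Traffic + 5  [with Latency=-2, Traffic=5]  = 11
Throughput = -3·Drops + 4  [with Drops=11]  = -29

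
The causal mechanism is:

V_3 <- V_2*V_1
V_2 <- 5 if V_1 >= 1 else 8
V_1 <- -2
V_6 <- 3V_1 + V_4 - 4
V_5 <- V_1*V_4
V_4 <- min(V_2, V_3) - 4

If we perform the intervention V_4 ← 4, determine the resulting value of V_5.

-8

Intervening sets V_4 = 4 and removes its equation (V_4 <- min(V_2, V_3) - 4).
V_5 = V_1*V_4  [with V_1=-2, V_4=4]  = -8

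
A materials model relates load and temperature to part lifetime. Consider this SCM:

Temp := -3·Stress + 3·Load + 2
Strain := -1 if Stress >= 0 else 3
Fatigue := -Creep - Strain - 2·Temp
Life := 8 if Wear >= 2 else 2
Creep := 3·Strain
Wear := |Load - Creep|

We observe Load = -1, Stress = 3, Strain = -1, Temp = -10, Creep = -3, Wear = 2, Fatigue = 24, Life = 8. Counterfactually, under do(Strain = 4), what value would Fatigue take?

The intervention breaks the incoming arrows to Strain: Strain := -1 if Stress >= 0 else 3 no longer applies, and Strain = 4.
Temp = -3·Stress + 3·Load + 2  [with Stress=3, Load=-1]  = -10
Creep = 3·Strain  [with Strain=4]  = 12
Fatigue = -Creep - Strain - 2·Temp  [with Creep=12, Strain=4, Temp=-10]  = 4

4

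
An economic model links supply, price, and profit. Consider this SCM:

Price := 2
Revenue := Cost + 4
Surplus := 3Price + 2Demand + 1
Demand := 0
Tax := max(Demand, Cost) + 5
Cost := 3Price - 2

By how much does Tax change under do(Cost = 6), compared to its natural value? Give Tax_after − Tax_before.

2

do(Cost=6) replaces the equation Cost := 3Price - 2 with the constant Cost = 6.
Tax = max(Demand, Cost) + 5  [with Demand=0, Cost=6]  = 11
Without intervention: Cost = 3Price - 2  [with Price=2]  = 4; Tax = max(Demand, Cost) + 5  [with Demand=0, Cost=4]  = 9.
Change = 11 − 9 = 2.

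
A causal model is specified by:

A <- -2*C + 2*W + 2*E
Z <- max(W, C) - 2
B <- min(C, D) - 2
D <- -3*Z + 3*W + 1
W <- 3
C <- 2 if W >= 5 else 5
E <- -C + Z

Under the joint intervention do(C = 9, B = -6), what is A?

Setting C = 9, B = -6 by intervention discards those variables' equations.
Z = max(W, C) - 2  [with W=3, C=9]  = 7
E = -C + Z  [with C=9, Z=7]  = -2
A = -2*C + 2*W + 2*E  [with C=9, W=3, E=-2]  = -16

-16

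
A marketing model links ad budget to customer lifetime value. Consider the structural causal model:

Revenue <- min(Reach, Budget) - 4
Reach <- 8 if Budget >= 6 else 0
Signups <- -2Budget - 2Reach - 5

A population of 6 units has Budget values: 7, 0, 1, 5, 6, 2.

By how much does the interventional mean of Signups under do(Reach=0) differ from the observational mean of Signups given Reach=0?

Every unit gets Reach=0 under the intervention. Signups values become -19, -5, -7, -15, -17, -9; E[Signups|do(Reach=0)] = -12.
Observing Reach=0 restricts to units where Reach's equation naturally yields 0: Budget ∈ {0, 1, 5, 2}. In that subpopulation Signups = -5, -7, -15, -9, mean -9.
Difference = -12 − (-9) = -3.

-3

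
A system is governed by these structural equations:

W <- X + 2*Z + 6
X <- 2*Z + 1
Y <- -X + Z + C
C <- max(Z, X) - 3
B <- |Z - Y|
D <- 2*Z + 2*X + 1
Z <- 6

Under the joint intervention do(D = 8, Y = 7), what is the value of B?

1

Setting D = 8, Y = 7 by intervention discards those variables' equations.
B = |Z - Y|  [with Z=6, Y=7]  = 1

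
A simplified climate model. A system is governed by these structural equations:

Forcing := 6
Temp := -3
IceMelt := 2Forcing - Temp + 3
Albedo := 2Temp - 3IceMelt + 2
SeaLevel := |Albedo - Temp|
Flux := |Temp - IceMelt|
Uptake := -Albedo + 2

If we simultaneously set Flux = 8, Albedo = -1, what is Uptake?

Under do(Flux = 8, Albedo = -1), each intervened variable's structural equation is replaced by its fixed value.
Uptake = -Albedo + 2  [with Albedo=-1]  = 3

3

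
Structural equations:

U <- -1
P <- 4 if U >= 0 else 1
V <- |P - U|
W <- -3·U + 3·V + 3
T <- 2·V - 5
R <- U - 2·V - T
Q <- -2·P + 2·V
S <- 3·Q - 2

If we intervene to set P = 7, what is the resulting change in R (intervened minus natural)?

Under do(P=7), the mechanism P <- 4 if U >= 0 else 1 is discarded; P is fixed at 7.
V = |P - U|  [with P=7, U=-1]  = 8
T = 2·V - 5  [with V=8]  = 11
R = U - 2·V - T  [with U=-1, V=8, T=11]  = -28
Without intervention: P = 4 if U >= 0 else 1  [with U=-1]  = 1; V = |P - U|  [with P=1, U=-1]  = 2; T = 2·V - 5  [with V=2]  = -1; R = U - 2·V - T  [with U=-1, V=2, T=-1]  = -4.
Change = -28 − (-4) = -24.

-24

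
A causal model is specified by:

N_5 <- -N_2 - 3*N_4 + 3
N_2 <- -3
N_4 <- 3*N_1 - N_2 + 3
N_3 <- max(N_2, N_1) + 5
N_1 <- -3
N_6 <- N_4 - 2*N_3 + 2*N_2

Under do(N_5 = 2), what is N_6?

The intervention breaks the incoming arrows to N_5: N_5 <- -N_2 - 3*N_4 + 3 no longer applies, and N_5 = 2.
Since N_6 is not a descendant of the intervened variable, it is unaffected.
N_3 = max(N_2, N_1) + 5  [with N_2=-3, N_1=-3]  = 2
N_4 = 3*N_1 - N_2 + 3  [with N_1=-3, N_2=-3]  = -3
N_6 = N_4 - 2*N_3 + 2*N_2  [with N_4=-3, N_3=2, N_2=-3]  = -13

-13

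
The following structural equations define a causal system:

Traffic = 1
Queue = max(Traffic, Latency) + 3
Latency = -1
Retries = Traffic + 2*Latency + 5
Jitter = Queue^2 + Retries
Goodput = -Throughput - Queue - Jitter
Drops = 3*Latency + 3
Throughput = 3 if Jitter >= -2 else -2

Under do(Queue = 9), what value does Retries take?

do(Queue=9) replaces the equation Queue = max(Traffic, Latency) + 3 with the constant Queue = 9.
Retries is not downstream of the intervention, so its value is determined by the original equations.
Retries = Traffic + 2*Latency + 5  [with Traffic=1, Latency=-1]  = 4

4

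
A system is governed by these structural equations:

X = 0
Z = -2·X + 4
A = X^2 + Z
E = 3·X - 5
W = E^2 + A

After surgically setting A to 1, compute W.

26

do(A=1) replaces the equation A = X^2 + Z with the constant A = 1.
E = 3·X - 5  [with X=0]  = -5
W = E^2 + A  [with E=-5, A=1]  = 26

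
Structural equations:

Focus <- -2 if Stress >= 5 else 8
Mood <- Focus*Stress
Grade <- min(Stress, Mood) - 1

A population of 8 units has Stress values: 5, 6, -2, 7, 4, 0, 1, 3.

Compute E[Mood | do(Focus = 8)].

do(Focus=8) breaks Focus's dependence on Stress. With Focus=8 fixed, Mood across the units is 40, 48, -16, 56, 32, 0, 8, 24, mean 24.

24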